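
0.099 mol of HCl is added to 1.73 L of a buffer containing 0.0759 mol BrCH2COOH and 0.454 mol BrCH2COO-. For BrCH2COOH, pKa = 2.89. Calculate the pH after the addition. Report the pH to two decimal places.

Added H+ converts BrCH2COO- to BrCH2COOH: BrCH2COOH → 0.175 mol, BrCH2COO- → 0.355 mol.
pH = pKa + log([A⁻]/[HA]) = 2.89 + log(0.355/0.175) = 2.89 +0.307

pH = 3.20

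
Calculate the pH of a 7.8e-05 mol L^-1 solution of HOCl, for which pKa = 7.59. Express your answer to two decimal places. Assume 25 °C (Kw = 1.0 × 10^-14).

HOCl ⇌ OCl- + H+
Ka = 10^(−7.59) = 2.57 × 10^-8
Ka = x²/(7.8e-05 − x) = 2.57 × 10^-8
Neglecting x in the denominator: x = √(2.57 × 10^-8 × 7.8e-05) = 1.42 × 10^-6 M
Check: 1.8% ionized — well under 5%, approximation valid.
pH = −log(1.42 × 10^-6) = 5.85

pH = 5.85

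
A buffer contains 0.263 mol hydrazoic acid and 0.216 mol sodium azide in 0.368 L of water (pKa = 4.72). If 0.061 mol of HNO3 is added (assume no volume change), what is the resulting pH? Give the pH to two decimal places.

pH = 4.40

Added H+ converts N3- to HN3: HN3 → 0.324 mol, N3- → 0.155 mol.
pH = pKa + log([A⁻]/[HA]) = 4.72 + log(0.155/0.324) = 4.72 -0.320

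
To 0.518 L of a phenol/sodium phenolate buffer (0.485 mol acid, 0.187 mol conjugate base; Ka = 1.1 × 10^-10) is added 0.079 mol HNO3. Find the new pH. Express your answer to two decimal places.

After neutralization: n(C6H5OH) = 0.564 mol, n(C6H5O-) = 0.108 mol.
pKa = −log(1.1 × 10^-10) = 9.959
pH = pKa + log(n_C6H5O-/n_C6H5OH) = 9.959 + log(0.108/0.564) = 9.959 + (-0.718)

pH = 9.24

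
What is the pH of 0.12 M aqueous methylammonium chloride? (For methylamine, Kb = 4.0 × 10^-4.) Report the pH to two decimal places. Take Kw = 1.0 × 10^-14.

pH = 5.76

CH3NH3+ is the conjugate acid of the weak base CH3NH2.
Ka = Kw/Kb = 1.0×10^-14 / 4.0 × 10^-4 = 2.50 × 10^-11
Ka = [H+]²/(0.12 − [H+]) = 2.50 × 10^-11
Since Ka ≪ C₀, [H+] ≈ √(Ka·C₀) = 1.73 × 10^-6 M.
([H+]/C₀ = 0.0014% < 5%, so the approximation holds.)
pH = −log(1.73 × 10^-6) = 5.76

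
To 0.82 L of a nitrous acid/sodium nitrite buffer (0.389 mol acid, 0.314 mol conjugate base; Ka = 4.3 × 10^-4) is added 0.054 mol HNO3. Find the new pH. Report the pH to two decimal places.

pH = 3.14

Added H+ converts NO2- to HNO2: HNO2 → 0.443 mol, NO2- → 0.26 mol.
pKa = −log(4.3 × 10^-4) = 3.367
pH = pKa + log(n_NO2-/n_HNO2) = 3.367 + log(0.26/0.443) = 3.367 + (-0.231)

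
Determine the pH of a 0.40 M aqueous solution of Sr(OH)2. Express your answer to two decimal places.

pH = 13.90

Sr(OH)2 is a strong base (each formula unit releases 2 OH-); [OH-] = 0.8 M.
pOH = -log(0.8) = 0.10
pH = 14.00 - 0.10 = 13.90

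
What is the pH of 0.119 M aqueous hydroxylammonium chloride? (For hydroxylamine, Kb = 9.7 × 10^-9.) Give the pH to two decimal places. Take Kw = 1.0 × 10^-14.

NH3OH+ is the conjugate acid of the weak base NH2OH.
Ka = Kw/Kb = 1.0×10^-14 / 9.7 × 10^-9 = 1.03 × 10^-6
Let x = [H+] at equilibrium. Ka = x²/(0.119 − x).
Neglecting x in the denominator: x = √(1.03 × 10^-6 × 0.119) = 3.50 × 10^-4 M
Check: 0.29% ionized — well under 5%, approximation valid.
pH = −log[H+] = −log(3.50 × 10^-4) = 3.46

pH = 3.46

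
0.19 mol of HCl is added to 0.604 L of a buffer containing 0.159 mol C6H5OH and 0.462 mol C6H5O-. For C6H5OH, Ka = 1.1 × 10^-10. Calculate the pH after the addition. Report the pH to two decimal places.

pH = 9.85

Added H+ converts C6H5O- to C6H5OH: C6H5OH → 0.349 mol, C6H5O- → 0.272 mol.
pKa = −log(1.1 × 10^-10) = 9.959
Henderson–Hasselbalch with mole ratio 0.272/0.349: pH = 9.959 + (-0.108)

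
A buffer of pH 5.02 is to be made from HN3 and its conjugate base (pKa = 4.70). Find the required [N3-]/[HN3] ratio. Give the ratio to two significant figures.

pH = pKa + log(r) ⇒ log(r) = 5.02 − 4.70 = +0.32
r = [N3-]/[HN3] = 10^(+0.32) = 2.09

ratio = 2.1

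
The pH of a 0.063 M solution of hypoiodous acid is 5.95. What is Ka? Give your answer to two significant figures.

[H+] = 10^(-5.95) = 1.12 × 10^-6 M
At equilibrium [HA] = 0.063 − 1.12 × 10^-6 = 6.30 × 10^-2 M
Ka = [H+][A-]/[HA] = (1.12 × 10^-6)² / 6.30 × 10^-2 = 2.0 × 10^-11

Ka = 2.0 × 10^-11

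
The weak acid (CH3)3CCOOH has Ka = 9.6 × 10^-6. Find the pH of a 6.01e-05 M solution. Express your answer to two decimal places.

(CH3)3CCOOH ⇌ (CH3)3CCOO- + H+
Ka = x²/(6.01e-05 − x) = 9.6 × 10^-6
Here C₀/Ka ≈ 6.26, so the small-x approximation fails. Use the quadratic:
x = (−Ka + √(Ka² + 4·Ka·C₀))/2 = 1.97 × 10^-5 M
pH = −log[H+] = −log(1.97 × 10^-5) = 4.71

pH = 4.71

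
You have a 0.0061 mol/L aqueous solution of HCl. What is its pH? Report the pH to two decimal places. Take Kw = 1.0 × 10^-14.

pH = 2.21

HCl is a strong acid and dissociates completely, so [H+] = 0.0061 M.
pH = -log(0.0061) = 2.21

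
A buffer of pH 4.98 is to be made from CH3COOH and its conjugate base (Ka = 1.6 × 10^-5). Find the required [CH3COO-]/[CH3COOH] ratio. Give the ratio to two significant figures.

pKa = -log(1.6 × 10^-5) = 4.796
pH = pKa + log(r) ⇒ log(r) = 4.98 − 4.796 = +0.184
r = [CH3COO-]/[CH3COOH] = 10^(+0.184) = 1.53

ratio = 1.5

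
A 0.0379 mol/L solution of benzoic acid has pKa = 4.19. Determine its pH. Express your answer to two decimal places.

C6H5COOH ⇌ C6H5COO- + H+
Ka = 10^(−4.19) = 6.46 × 10^-5
Ka = x²/(0.0379 − x) = 6.46 × 10^-5
Assume x ≪ 0.0379: x ≈ √(6.46 × 10^-5 × 0.0379) = 1.56 × 10^-3 M
pH = −log(1.56 × 10^-3) = 2.81

pH = 2.81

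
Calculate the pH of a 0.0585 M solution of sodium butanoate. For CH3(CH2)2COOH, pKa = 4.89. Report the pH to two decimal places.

pH = 8.83

CH3(CH2)2COO- is the conjugate base of the weak acid CH3(CH2)2COOH.
Ka = 10^(−4.89) = 1.29 × 10^-5
Kb = Kw/Ka = 1.0×10^-14 / 1.29 × 10^-5 = 7.75 × 10^-10
Let x = [OH-] at equilibrium. Kb = x²/(0.0585 − x).
Assume x ≪ 0.0585: x ≈ √(7.75 × 10^-10 × 0.0585) = 6.73 × 10^-6 M
Check: 0.012% ionized — well under 5%, approximation valid.
pOH = 5.17, so pH = 14.00 − pOH = 8.83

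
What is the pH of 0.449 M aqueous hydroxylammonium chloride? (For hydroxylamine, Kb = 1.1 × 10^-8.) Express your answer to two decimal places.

NH3OH+ is the conjugate acid of the weak base NH2OH.
Ka = Kw/Kb = 1.0×10^-14 / 1.1 × 10^-8 = 9.09 × 10^-7
Let x = [H+] at equilibrium. Ka = x²/(0.449 − x).
Assume x ≪ 0.449: x ≈ √(9.09 × 10^-7 × 0.449) = 6.39 × 10^-4 M
pH = −log(6.39 × 10^-4) = 3.19

pH = 3.19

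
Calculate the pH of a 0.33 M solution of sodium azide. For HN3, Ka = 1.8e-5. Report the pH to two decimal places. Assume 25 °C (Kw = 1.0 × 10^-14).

N3- is the conjugate base of the weak acid HN3.
Kb = Kw/Ka = 1.0×10^-14 / 1.8 × 10^-5 = 5.56 × 10^-10
Kb = x²/(0.33 − x) = 5.56 × 10^-10
Assume x ≪ 0.33: x ≈ √(5.56 × 10^-10 × 0.33) = 1.35 × 10^-5 M
(x/C₀ = 0.0041% < 5%, so the approximation holds.)
pOH = 4.87, so pH = 14.00 − pOH = 9.13

pH = 9.13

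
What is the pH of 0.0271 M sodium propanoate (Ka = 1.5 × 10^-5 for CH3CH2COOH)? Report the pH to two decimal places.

pH = 8.63

CH3CH2COO- is the conjugate base of the weak acid CH3CH2COOH.
Kb = Kw/Ka = 1.0×10^-14 / 1.5 × 10^-5 = 6.67 × 10^-10
From the ICE table, Kb = x²/(0.0271 − x) = 6.67 × 10^-10.
Assume x ≪ 0.0271: x ≈ √(6.67 × 10^-10 × 0.0271) = 4.25 × 10^-6 M
pOH = −log(4.25 × 10^-6) = 5.37; pH = 14.00 − 5.37 = 8.63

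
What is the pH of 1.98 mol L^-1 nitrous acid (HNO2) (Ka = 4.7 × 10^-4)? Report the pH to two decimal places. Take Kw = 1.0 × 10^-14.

HNO2 ⇌ NO2- + H+
From the ICE table, Ka = x²/(1.98 − x) = 4.7 × 10^-4.
Neglecting x in the denominator: x = √(4.7 × 10^-4 × 1.98) = 3.05 × 10^-2 M
Check: 1.5% ionized — well under 5%, approximation valid.
pH = −log(3.05 × 10^-2) = 1.52

pH = 1.52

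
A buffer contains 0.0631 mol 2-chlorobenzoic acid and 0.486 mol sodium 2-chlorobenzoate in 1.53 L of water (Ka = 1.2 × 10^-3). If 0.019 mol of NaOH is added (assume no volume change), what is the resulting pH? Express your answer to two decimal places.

pH = 3.98

OH- converts ClC6H4COOH to ClC6H4COO-: ClC6H4COOH → 0.0441 mol, ClC6H4COO- → 0.505 mol.
pKa = −log(1.2 × 10^-3) = 2.921
pH = pKa + log([A⁻]/[HA]) = 2.921 + log(0.505/0.0441) = 2.921 +1.059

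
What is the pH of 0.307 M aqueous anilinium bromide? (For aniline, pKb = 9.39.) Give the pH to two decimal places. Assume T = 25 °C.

pH = 2.56

C6H5NH3+ is the conjugate acid of the weak base C6H5NH2.
Kb = 10^(−9.39) = 4.07 × 10^-10
Ka = Kw/Kb = 1.0×10^-14 / 4.07 × 10^-10 = 2.46 × 10^-5
Let x = [H+] at equilibrium. Ka = x²/(0.307 − x).
Since Ka ≪ C₀, x ≈ √(Ka·C₀) = 2.75 × 10^-3 M.
pH = −log[H+] = −log(2.75 × 10^-3) = 2.56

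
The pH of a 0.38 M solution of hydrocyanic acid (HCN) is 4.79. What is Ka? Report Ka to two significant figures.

Ka = 6.9 × 10^-10

[H+] = 10^(-4.79) = 1.62 × 10^-5 M
At equilibrium [HA] = 0.38 − 1.62 × 10^-5 = 3.80 × 10^-1 M
Ka = [H+][A-]/[HA] = (1.62 × 10^-5)² / 3.80 × 10^-1 = 6.9 × 10^-10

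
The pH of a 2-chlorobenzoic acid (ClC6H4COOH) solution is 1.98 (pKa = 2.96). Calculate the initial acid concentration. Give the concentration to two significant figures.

C₀ = 1.1 × 10^-1 M

[H+] = 10^(-1.98) = 1.05 × 10^-2 M = x
Ka = 10^(−2.96) = 1.10 × 10^-3
Ka = x²/(C₀ − x) ⇒ C₀ = x + x²/Ka
C₀ = 1.05 × 10^-2 + (1.05 × 10^-2)²/(1.10 × 10^-3) = 1.11 × 10^-1 M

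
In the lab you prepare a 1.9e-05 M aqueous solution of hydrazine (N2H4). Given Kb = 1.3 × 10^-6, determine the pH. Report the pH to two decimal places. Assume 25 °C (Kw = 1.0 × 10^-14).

N2H4 + H2O ⇌ N2H5+ + OH-
From the ICE table, Kb = x²/(1.9e-05 − x) = 1.3 × 10^-6.
Here C₀/Kb ≈ 14.6, so the small-x approximation fails. Use the quadratic:
x = [−1.3e-06 + √(1.3e-06² + 9.88e-11)]/2 = 4.36 × 10^-6 M
pOH = −log(4.36 × 10^-6) = 5.36; pH = 14.00 − 5.36 = 8.64

pH = 8.64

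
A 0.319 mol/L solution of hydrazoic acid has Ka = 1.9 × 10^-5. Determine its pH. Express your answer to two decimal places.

pH = 2.61

HN3 ⇌ N3- + H+
From the ICE table, Ka = [H+]²/(0.319 − [H+]) = 1.9 × 10^-5.
Assume [H+] ≪ 0.319: [H+] ≈ √(1.9 × 10^-5 × 0.319) = 2.46 × 10^-3 M
pH = −log[H+] = −log(2.46 × 10^-3) = 2.61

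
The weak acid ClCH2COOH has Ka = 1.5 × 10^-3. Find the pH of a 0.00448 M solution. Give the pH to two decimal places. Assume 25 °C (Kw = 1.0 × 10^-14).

ClCH2COOH ⇌ ClCH2COO- + H+
From the ICE table, Ka = x²/(0.00448 − x) = 1.5 × 10^-3.
Here C₀/Ka ≈ 2.99, so the small-x approximation fails. Use the quadratic:
x = [−0.0015 + √(0.0015² + 2.69e-05)]/2 = 1.95 × 10^-3 M
pH = −log(1.95 × 10^-3) = 2.71

pH = 2.71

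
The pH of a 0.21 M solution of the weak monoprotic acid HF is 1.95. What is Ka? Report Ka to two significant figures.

Ka = 6.3 × 10^-4

[H+] = 10^(-1.95) = 1.12 × 10^-2 M
At equilibrium [HA] = 0.21 − 1.12 × 10^-2 = 1.99 × 10^-1 M
Ka = [H+][A-]/[HA] = (1.12 × 10^-2)² / 1.99 × 10^-1 = 6.3 × 10^-4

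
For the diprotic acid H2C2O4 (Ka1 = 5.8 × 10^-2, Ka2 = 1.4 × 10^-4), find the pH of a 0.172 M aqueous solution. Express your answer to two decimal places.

Since Ka1 ≫ Ka2, the first ionization dominates [H+].
Ka1 = x²/(0.172 − x) = 5.8 × 10^-2
Solving the quadratic: x = (−Ka1 + √(Ka1² + 4·Ka1·C₀))/2 = 7.50 × 10^-2 M
pH = −log(7.50 × 10^-2) = 1.12

pH = 1.12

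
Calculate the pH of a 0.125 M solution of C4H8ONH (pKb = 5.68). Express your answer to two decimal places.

C4H8ONH + H2O ⇌ C4H8ONH2+ + OH-
Kb = 10^(−5.68) = 2.09 × 10^-6
From the ICE table, Kb = [OH-]²/(0.125 − [OH-]) = 2.09 × 10^-6.
Neglecting [OH-] in the denominator: [OH-] = √(2.09 × 10^-6 × 0.125) = 5.11 × 10^-4 M
Check: 0.41% ionized — well under 5%, approximation valid.
pOH = −log(5.11 × 10^-4) = 3.29; pH = 14.00 − 3.29 = 10.71

pH = 10.71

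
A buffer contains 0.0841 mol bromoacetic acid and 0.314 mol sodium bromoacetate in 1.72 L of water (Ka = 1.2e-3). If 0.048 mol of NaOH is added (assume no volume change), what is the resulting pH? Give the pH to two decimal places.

After neutralization: n(BrCH2COOH) = 0.0361 mol, n(BrCH2COO-) = 0.362 mol.
pKa = −log(1.2 × 10^-3) = 2.921
pH = pKa + log(n_BrCH2COO-/n_BrCH2COOH) = 2.921 + log(0.362/0.0361) = 2.921 + (+1.001)

pH = 3.92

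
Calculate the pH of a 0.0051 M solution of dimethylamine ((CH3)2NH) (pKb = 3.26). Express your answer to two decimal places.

pH = 11.15

(CH3)2NH + H2O ⇌ (CH3)2NH2+ + OH-
Kb = 10^(−3.26) = 5.50 × 10^-4
From the ICE table, Kb = x²/(0.0051 − x) = 5.50 × 10^-4.
Here C₀/Kb ≈ 9.27, so the small-x approximation fails. Use the quadratic:
x = (−Kb + √(Kb² + 4·Kb·C₀))/2 = 1.42 × 10^-3 M
pOH = 2.85, so pH = 14.00 − pOH = 11.15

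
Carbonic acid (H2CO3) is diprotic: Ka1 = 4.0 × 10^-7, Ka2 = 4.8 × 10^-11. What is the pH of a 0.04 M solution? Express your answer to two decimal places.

Since Ka1 ≫ Ka2, the first ionization dominates [H+].
Ka1 = x²/(0.04 − x) = 4.0 × 10^-7
x ≈ √(4.0 × 10^-7 × 0.04) = 1.26 × 10^-4 M
pH = −log(1.26 × 10^-4) = 3.90

pH = 3.90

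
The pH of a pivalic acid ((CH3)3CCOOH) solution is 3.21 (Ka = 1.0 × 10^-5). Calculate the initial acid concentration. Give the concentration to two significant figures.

C₀ = 3.9 × 10^-2 M

[H+] = 10^(-3.21) = 6.17 × 10^-4 M = x
Ka = x²/(C₀ − x) ⇒ C₀ = x + x²/Ka
C₀ = 6.17 × 10^-4 + (6.17 × 10^-4)²/(1.0 × 10^-5) = 3.87 × 10^-2 M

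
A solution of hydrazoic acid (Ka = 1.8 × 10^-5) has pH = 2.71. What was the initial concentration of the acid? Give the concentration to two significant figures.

[H+] = 10^(-2.71) = 1.95 × 10^-3 M = x
Ka = x²/(C₀ − x) ⇒ C₀ = x + x²/Ka
C₀ = 1.95 × 10^-3 + (1.95 × 10^-3)²/(1.8 × 10^-5) = 2.13 × 10^-1 M

C₀ = 2.1 × 10^-1 M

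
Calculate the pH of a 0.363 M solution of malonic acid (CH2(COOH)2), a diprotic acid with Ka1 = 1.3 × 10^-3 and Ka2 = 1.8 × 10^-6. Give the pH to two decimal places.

pH = 1.68

Since Ka1 ≫ Ka2, the first ionization dominates [H+].
Ka1 = x²/(0.363 − x) = 1.3 × 10^-3
Solving the quadratic: x = (−Ka1 + √(Ka1² + 4·Ka1·C₀))/2 = 2.11 × 10^-2 M
pH = −log(2.11 × 10^-2) = 1.68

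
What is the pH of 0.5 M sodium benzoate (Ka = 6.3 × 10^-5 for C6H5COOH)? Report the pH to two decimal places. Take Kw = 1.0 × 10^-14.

pH = 8.95

C6H5COO- is the conjugate base of the weak acid C6H5COOH.
Kb = Kw/Ka = 1.0×10^-14 / 6.3 × 10^-5 = 1.59 × 10^-10
Kb = [OH-]²/(0.5 − [OH-]) = 1.59 × 10^-10
Neglecting [OH-] in the denominator: [OH-] = √(1.59 × 10^-10 × 0.5) = 8.92 × 10^-6 M
Check: 0.0018% ionized — well under 5%, approximation valid.
pOH = −log(8.92 × 10^-6) = 5.05; pH = 14.00 − 5.05 = 8.95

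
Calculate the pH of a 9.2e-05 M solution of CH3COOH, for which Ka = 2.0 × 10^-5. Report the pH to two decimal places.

pH = 4.47

CH3COOH ⇌ CH3COO- + H+
From the ICE table, Ka = x²/(9.2e-05 − x) = 2.0 × 10^-5.
Here C₀/Ka ≈ 4.6, so the small-x approximation fails. Use the quadratic:
x = (−Ka + √(Ka² + 4·Ka·C₀))/2 = 3.40 × 10^-5 M
pH = −log(3.40 × 10^-5) = 4.47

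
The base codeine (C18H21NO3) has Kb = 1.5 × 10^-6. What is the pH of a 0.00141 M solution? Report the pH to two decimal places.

C18H21NO3 + H2O ⇌ C18H22NO3+ + OH-
From the ICE table, Kb = x²/(0.00141 − x) = 1.5 × 10^-6.
Neglecting x in the denominator: x = √(1.5 × 10^-6 × 0.00141) = 4.60 × 10^-5 M
Check: 3.3% ionized — well under 5%, approximation valid.
pOH = 4.34, so pH = 14.00 − pOH = 9.66

pH = 9.66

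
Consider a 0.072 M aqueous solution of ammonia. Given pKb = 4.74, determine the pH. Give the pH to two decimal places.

NH3 + H2O ⇌ NH4+ + OH-
Kb = 10^(−4.74) = 1.82 × 10^-5
Kb = x²/(0.072 − x) = 1.82 × 10^-5
Neglecting x in the denominator: x = √(1.82 × 10^-5 × 0.072) = 1.14 × 10^-3 M
pOH = 2.94, so pH = 14.00 − pOH = 11.06

pH = 11.06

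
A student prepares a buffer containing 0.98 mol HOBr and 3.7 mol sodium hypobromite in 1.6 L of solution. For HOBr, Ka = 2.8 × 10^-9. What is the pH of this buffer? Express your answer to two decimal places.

pH = 9.13

pKa = −log(2.8 × 10^-9) = 8.553
Henderson–Hasselbalch: pH = pKa + log([OBr-]/[HOBr]) = 8.553 + log(3.7/0.98)
pH = 8.553 + (+0.577) = 9.13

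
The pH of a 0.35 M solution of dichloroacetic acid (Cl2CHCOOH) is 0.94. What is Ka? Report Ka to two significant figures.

[H+] = 10^(-0.94) = 1.15 × 10^-1 M
At equilibrium [HA] = 0.35 − 1.15 × 10^-1 = 2.35 × 10^-1 M
Ka = [H+][A-]/[HA] = (1.15 × 10^-1)² / 2.35 × 10^-1 = 5.6 × 10^-2

Ka = 5.6 × 10^-2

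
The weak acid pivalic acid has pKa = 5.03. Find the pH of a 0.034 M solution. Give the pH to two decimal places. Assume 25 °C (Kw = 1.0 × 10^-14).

(CH3)3CCOOH ⇌ (CH3)3CCOO- + H+
Ka = 10^(−5.03) = 9.33 × 10^-6
From the ICE table, Ka = x²/(0.034 − x) = 9.33 × 10^-6.
Neglecting x in the denominator: x = √(9.33 × 10^-6 × 0.034) = 5.63 × 10^-4 M
(x/C₀ = 1.7% < 5%, so the approximation holds.)
pH = −log[H+] = −log(5.63 × 10^-4) = 3.25

pH = 3.25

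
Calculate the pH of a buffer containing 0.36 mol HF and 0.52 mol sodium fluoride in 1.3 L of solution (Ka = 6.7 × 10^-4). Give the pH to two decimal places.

pH = 3.33

pKa = −log(6.7 × 10^-4) = 3.174
pH = pKa + log([A⁻]/[HA]) = 3.174 + log(0.52/0.36)
pH = 3.174 + (+0.160) = 3.33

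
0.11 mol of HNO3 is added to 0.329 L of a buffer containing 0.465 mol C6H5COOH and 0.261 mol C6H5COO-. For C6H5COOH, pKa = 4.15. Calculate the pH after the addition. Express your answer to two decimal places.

Added H+ converts C6H5COO- to C6H5COOH: C6H5COOH → 0.575 mol, C6H5COO- → 0.151 mol.
Henderson–Hasselbalch with mole ratio 0.151/0.575: pH = 4.15 + (-0.581)

pH = 3.57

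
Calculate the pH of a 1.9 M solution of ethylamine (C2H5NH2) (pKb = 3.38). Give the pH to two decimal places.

pH = 12.45

C2H5NH2 + H2O ⇌ C2H5NH3+ + OH-
Kb = 10^(−3.38) = 4.17 × 10^-4
Kb = [OH-]²/(1.9 − [OH-]) = 4.17 × 10^-4
Assume [OH-] ≪ 1.9: [OH-] ≈ √(4.17 × 10^-4 × 1.9) = 2.81 × 10^-2 M
pOH = −log(2.81 × 10^-2) = 1.55; pH = 14.00 − 1.55 = 12.45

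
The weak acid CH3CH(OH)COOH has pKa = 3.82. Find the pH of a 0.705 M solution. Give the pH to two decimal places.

pH = 1.99

CH3CH(OH)COOH ⇌ CH3CH(OH)COO- + H+
Ka = 10^(−3.82) = 1.51 × 10^-4
From the ICE table, Ka = [H+]²/(0.705 − [H+]) = 1.51 × 10^-4.
Since Ka ≪ C₀, [H+] ≈ √(Ka·C₀) = 1.03 × 10^-2 M.
Check: 1.5% ionized — well under 5%, approximation valid.
pH = −log(1.03 × 10^-2) = 1.99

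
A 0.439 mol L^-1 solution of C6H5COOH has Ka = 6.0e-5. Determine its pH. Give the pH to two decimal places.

C6H5COOH ⇌ C6H5COO- + H+
Ka = [H+]²/(0.439 − [H+]) = 6.0 × 10^-5
Assume [H+] ≪ 0.439: [H+] ≈ √(6.0 × 10^-5 × 0.439) = 5.13 × 10^-3 M
pH = −log[H+] = −log(5.13 × 10^-3) = 2.29

pH = 2.29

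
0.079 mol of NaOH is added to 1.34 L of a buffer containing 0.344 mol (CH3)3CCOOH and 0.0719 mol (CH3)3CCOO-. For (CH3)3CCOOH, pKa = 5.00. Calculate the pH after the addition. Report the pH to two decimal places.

After neutralization: n((CH3)3CCOOH) = 0.265 mol, n((CH3)3CCOO-) = 0.151 mol.
pH = pKa + log(n_(CH3)3CCOO-/n_(CH3)3CCOOH) = 5.00 + log(0.151/0.265) = 5.00 + (-0.244)

pH = 4.76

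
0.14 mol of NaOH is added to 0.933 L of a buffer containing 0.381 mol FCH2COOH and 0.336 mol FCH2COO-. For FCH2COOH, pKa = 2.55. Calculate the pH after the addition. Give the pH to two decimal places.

pH = 2.85

OH- converts FCH2COOH to FCH2COO-: FCH2COOH → 0.241 mol, FCH2COO- → 0.476 mol.
pH = pKa + log(n_FCH2COO-/n_FCH2COOH) = 2.55 + log(0.476/0.241) = 2.55 + (+0.296)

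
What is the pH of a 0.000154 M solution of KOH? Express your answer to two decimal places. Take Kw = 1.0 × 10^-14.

pH = 10.19

KOH is a strong base; [OH-] = 0.000154 M.
pOH = -log(0.000154) = 3.81
pH = 14.00 - 3.81 = 10.19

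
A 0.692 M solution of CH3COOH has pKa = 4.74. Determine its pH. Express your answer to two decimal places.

CH3COOH ⇌ CH3COO- + H+
Ka = 10^(−4.74) = 1.82 × 10^-5
From the ICE table, Ka = x²/(0.692 − x) = 1.82 × 10^-5.
Assume x ≪ 0.692: x ≈ √(1.82 × 10^-5 × 0.692) = 3.55 × 10^-3 M
Check: 0.51% ionized — well under 5%, approximation valid.
pH = −log[H+] = −log(3.55 × 10^-3) = 2.45

pH = 2.45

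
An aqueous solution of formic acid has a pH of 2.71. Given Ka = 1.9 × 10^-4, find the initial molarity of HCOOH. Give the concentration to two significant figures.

[H+] = 10^(-2.71) = 1.95 × 10^-3 M = x
Ka = x²/(C₀ − x) ⇒ C₀ = x + x²/Ka
C₀ = 1.95 × 10^-3 + (1.95 × 10^-3)²/(1.9 × 10^-4) = 2.20 × 10^-2 M

C₀ = 2.2 × 10^-2 M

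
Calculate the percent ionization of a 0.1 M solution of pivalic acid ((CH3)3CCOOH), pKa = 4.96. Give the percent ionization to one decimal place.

(CH3)3CCOOH ⇌ (CH3)3CCOO- + H+; let x = [H+] at equilibrium.
Ka = 10^(−4.96) = 1.10 × 10^-5
x ≈ √(Ka·C₀) = √(1.10 × 10^-5 × 0.1) = 1.05 × 10^-3 M
Fraction ionized = 1.05 × 10^-3 / 0.1 = 0.0105 → 1.0%

1.0%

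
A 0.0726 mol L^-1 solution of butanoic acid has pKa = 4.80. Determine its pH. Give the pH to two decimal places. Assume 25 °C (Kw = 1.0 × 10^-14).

pH = 2.97

CH3(CH2)2COOH ⇌ CH3(CH2)2COO- + H+
Ka = 10^(−4.80) = 1.58 × 10^-5
Ka = x²/(0.0726 − x) = 1.58 × 10^-5
Assume x ≪ 0.0726: x ≈ √(1.58 × 10^-5 × 0.0726) = 1.07 × 10^-3 M
(x/C₀ = 1.5% < 5%, so the approximation holds.)
pH = −log(1.07 × 10^-3) = 2.97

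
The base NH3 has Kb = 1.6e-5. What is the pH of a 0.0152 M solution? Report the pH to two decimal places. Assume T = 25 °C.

pH = 10.69

NH3 + H2O ⇌ NH4+ + OH-
Kb = [OH-]²/(0.0152 − [OH-]) = 1.6 × 10^-5
Neglecting [OH-] in the denominator: [OH-] = √(1.6 × 10^-5 × 0.0152) = 4.93 × 10^-4 M
Check: 3.2% ionized — well under 5%, approximation valid.
pOH = −log(4.93 × 10^-4) = 3.31; pH = 14.00 − 3.31 = 10.69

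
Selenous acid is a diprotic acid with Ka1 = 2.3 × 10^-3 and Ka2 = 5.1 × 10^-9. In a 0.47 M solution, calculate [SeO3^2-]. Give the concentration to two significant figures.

First ionization gives [H+] ≈ [HSeO3-] = 3.17 × 10^-2 M.
Second step: Ka2 = [H+][SeO3^2-]/[HSeO3-] ≈ [SeO3^2-] (since [H+] ≈ [HSeO3-]).
So [SeO3^2-] ≈ Ka2.

5.1 × 10^-9 M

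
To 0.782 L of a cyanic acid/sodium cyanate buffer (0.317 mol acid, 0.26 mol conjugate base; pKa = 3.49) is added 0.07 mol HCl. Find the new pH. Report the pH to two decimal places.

After neutralization: n(HOCN) = 0.387 mol, n(OCN-) = 0.19 mol.
pH = pKa + log(n_OCN-/n_HOCN) = 3.49 + log(0.19/0.387) = 3.49 + (-0.309)

pH = 3.18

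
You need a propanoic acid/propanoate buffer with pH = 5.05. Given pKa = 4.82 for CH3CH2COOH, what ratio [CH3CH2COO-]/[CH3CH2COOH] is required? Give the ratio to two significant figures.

pH = pKa + log(r) ⇒ log(r) = 5.05 − 4.82 = +0.23
r = [CH3CH2COO-]/[CH3CH2COOH] = 10^(+0.23) = 1.7

ratio = 1.7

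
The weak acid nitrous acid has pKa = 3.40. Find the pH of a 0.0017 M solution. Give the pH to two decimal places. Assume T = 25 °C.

HNO2 ⇌ NO2- + H+
Ka = 10^(−3.40) = 3.98 × 10^-4
From the ICE table, Ka = [H+]²/(0.0017 − [H+]) = 3.98 × 10^-4.
Here C₀/Ka ≈ 4.27, so the small-[H+] approximation fails. Use the quadratic:
[H+] = [−0.000398 + √(0.000398² + 2.71e-06)]/2 = 6.47 × 10^-4 M
pH = −log(6.47 × 10^-4) = 3.19

pH = 3.19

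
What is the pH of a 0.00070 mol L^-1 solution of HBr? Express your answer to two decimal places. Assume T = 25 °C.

HBr is a strong acid and dissociates completely, so [H+] = 0.00070 M.
pH = -log(0.0007) = 3.15

pH = 3.15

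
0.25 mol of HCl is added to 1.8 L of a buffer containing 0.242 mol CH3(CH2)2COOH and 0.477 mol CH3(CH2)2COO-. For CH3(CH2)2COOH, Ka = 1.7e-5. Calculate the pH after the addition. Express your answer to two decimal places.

After neutralization: n(CH3(CH2)2COOH) = 0.492 mol, n(CH3(CH2)2COO-) = 0.227 mol.
pKa = −log(1.7 × 10^-5) = 4.770
Henderson–Hasselbalch with mole ratio 0.227/0.492: pH = 4.770 + (-0.336)

pH = 4.43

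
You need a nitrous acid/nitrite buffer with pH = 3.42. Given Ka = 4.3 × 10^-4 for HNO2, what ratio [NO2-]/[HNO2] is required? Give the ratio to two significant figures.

ratio = 1.1

pKa = -log(4.3 × 10^-4) = 3.367
pH = pKa + log(r) ⇒ log(r) = 3.42 − 3.367 = +0.053
r = [NO2-]/[HNO2] = 10^(+0.053) = 1.13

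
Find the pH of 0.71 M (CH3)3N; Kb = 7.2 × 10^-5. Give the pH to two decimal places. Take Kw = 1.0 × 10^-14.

pH = 11.85

(CH3)3N + H2O ⇌ (CH3)3NH+ + OH-
Kb = [OH-]²/(0.71 − [OH-]) = 7.2 × 10^-5
Since Kb ≪ C₀, [OH-] ≈ √(Kb·C₀) = 7.15 × 10^-3 M.
pOH = 2.15, so pH = 14.00 − pOH = 11.85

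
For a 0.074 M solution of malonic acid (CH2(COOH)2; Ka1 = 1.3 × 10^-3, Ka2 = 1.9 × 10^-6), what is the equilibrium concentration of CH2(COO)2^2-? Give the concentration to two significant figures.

1.9 × 10^-6 M

First ionization gives [H+] ≈ [CH2(COOH)COO-] = 9.18 × 10^-3 M.
Second step: Ka2 = [H+][CH2(COO)2^2-]/[CH2(COOH)COO-] ≈ [CH2(COO)2^2-] (since [H+] ≈ [CH2(COOH)COO-]).
So [CH2(COO)2^2-] ≈ Ka2.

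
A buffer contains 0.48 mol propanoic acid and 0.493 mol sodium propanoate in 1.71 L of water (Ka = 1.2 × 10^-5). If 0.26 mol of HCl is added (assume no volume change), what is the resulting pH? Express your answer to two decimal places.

pH = 4.42

After neutralization: n(CH3CH2COOH) = 0.74 mol, n(CH3CH2COO-) = 0.233 mol.
pKa = −log(1.2 × 10^-5) = 4.921
pH = pKa + log([A⁻]/[HA]) = 4.921 + log(0.233/0.74) = 4.921 -0.502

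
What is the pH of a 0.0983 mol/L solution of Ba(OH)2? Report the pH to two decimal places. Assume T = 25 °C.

pH = 13.29

Ba(OH)2 is a strong base (each formula unit releases 2 OH-); [OH-] = 0.197 M.
pOH = -log(0.197) = 0.71
pH = 14.00 - 0.71 = 13.29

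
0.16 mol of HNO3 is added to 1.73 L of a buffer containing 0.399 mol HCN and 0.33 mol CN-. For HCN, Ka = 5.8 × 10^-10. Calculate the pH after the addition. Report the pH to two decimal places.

After neutralization: n(HCN) = 0.559 mol, n(CN-) = 0.17 mol.
pKa = −log(5.8 × 10^-10) = 9.237
pH = pKa + log(n_CN-/n_HCN) = 9.237 + log(0.17/0.559) = 9.237 + (-0.517)

pH = 8.72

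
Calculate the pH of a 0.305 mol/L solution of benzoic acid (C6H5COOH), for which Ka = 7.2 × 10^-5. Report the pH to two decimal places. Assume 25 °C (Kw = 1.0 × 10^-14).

C6H5COOH ⇌ C6H5COO- + H+
Ka = x²/(0.305 − x) = 7.2 × 10^-5
Assume x ≪ 0.305: x ≈ √(7.2 × 10^-5 × 0.305) = 4.69 × 10^-3 M
pH = −log(4.69 × 10^-3) = 2.33

pH = 2.33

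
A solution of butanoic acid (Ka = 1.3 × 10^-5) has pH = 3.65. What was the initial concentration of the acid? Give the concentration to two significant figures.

[H+] = 10^(-3.65) = 2.24 × 10^-4 M = x
Ka = x²/(C₀ − x) ⇒ C₀ = x + x²/Ka
C₀ = 2.24 × 10^-4 + (2.24 × 10^-4)²/(1.3 × 10^-5) = 4.08 × 10^-3 M

C₀ = 4.1 × 10^-3 M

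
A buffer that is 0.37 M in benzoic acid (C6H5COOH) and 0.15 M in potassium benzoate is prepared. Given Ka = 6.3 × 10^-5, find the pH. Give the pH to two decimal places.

pKa = −log(6.3 × 10^-5) = 4.201
Using pH = pKa + log([base]/[acid]) with [base]/[acid] = 0.15/0.37:
pH = 4.201 + (-0.392) = 3.81

pH = 3.81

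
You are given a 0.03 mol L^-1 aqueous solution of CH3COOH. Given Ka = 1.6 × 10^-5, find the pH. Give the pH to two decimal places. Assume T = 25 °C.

pH = 3.16

CH3COOH ⇌ CH3COO- + H+
Ka = x²/(0.03 − x) = 1.6 × 10^-5
Since Ka ≪ C₀, x ≈ √(Ka·C₀) = 6.93 × 10^-4 M.
pH = −log[H+] = −log(6.93 × 10^-4) = 3.16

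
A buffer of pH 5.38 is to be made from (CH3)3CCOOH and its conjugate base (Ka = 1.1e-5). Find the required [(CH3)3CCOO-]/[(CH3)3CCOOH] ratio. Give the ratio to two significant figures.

ratio = 2.6

pKa = -log(1.1 × 10^-5) = 4.959
pH = pKa + log(r) ⇒ log(r) = 5.38 − 4.959 = +0.421
r = [(CH3)3CCOO-]/[(CH3)3CCOOH] = 10^(+0.421) = 2.64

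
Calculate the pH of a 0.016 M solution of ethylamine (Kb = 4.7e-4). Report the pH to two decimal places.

pH = 11.40

C2H5NH2 + H2O ⇌ C2H5NH3+ + OH-
From the ICE table, Kb = [OH-]²/(0.016 − [OH-]) = 4.7 × 10^-4.
[OH-] is not negligible relative to C₀; solve [OH-]² + 0.00047·[OH-] − 7.52e-06 = 0.
[OH-] = [−0.00047 + √(0.00047² + 3.01e-05)]/2 = 2.52 × 10^-3 M
pOH = 2.60, so pH = 14.00 − pOH = 11.40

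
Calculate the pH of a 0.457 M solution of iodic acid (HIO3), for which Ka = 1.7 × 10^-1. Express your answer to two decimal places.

pH = 0.69

HIO3 ⇌ IO3- + H+
From the ICE table, Ka = x²/(0.457 − x) = 1.7 × 10^-1.
Here C₀/Ka ≈ 2.69, so the small-x approximation fails. Use the quadratic:
x = (−Ka + √(Ka² + 4·Ka·C₀))/2 = 2.06 × 10^-1 M
pH = −log[H+] = −log(2.06 × 10^-1) = 0.69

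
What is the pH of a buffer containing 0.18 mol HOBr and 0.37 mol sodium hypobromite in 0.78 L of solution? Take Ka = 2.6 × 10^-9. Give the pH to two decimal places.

pKa = −log(2.6 × 10^-9) = 8.585
pH = pKa + log([A⁻]/[HA]) = 8.585 + log(0.37/0.18)
pH = 8.585 + (+0.313) = 8.90

pH = 8.90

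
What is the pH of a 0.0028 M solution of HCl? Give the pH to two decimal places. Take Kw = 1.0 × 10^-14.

HCl is a strong acid and dissociates completely, so [H+] = 0.0028 M.
pH = -log(0.0028) = 2.55

pH = 2.55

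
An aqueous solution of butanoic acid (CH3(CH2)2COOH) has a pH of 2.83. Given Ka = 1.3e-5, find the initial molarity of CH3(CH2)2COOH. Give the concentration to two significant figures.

C₀ = 1.7 × 10^-1 M

[H+] = 10^(-2.83) = 1.48 × 10^-3 M = x
Ka = x²/(C₀ − x) ⇒ C₀ = x + x²/Ka
C₀ = 1.48 × 10^-3 + (1.48 × 10^-3)²/(1.3 × 10^-5) = 1.70 × 10^-1 M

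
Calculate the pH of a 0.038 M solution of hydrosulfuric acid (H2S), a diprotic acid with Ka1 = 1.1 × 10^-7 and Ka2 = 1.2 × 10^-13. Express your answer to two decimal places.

Ka1 ≫ Ka2, so treat the first dissociation as the only significant source of H+.
Ka1 = x²/(0.038 − x) = 1.1 × 10^-7
x ≈ √(1.1 × 10^-7 × 0.038) = 6.47 × 10^-5 M
pH = −log(6.47 × 10^-5) = 4.19

pH = 4.19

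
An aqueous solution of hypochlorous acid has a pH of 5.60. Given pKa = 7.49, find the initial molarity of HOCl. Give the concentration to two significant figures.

C₀ = 2.0 × 10^-4 M

[H+] = 10^(-5.60) = 2.51 × 10^-6 M = x
Ka = 10^(−7.49) = 3.24 × 10^-8
Ka = x²/(C₀ − x) ⇒ C₀ = x + x²/Ka
C₀ = 2.51 × 10^-6 + (2.51 × 10^-6)²/(3.24 × 10^-8) = 1.97 × 10^-4 M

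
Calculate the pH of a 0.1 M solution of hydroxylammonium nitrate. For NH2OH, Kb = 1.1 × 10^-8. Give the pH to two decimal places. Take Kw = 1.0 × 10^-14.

pH = 3.52

NH3OH+ is the conjugate acid of the weak base NH2OH.
Ka = Kw/Kb = 1.0×10^-14 / 1.1 × 10^-8 = 9.09 × 10^-7
From the ICE table, Ka = x²/(0.1 − x) = 9.09 × 10^-7.
Since Ka ≪ C₀, x ≈ √(Ka·C₀) = 3.01 × 10^-4 M.
Check: 0.3% ionized — well under 5%, approximation valid.
pH = −log(3.01 × 10^-4) = 3.52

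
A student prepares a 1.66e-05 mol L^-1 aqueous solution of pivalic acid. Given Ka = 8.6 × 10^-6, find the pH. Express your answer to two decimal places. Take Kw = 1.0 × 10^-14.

(CH3)3CCOOH ⇌ (CH3)3CCOO- + H+
Ka = [H+]²/(1.66e-05 − [H+]) = 8.6 × 10^-6
[H+] is not negligible relative to C₀; solve [H+]² + 8.6e-06·[H+] − 1.43e-10 = 0.
[H+] = [−8.6e-06 + √(8.6e-06² + 5.71e-10)]/2 = 8.40 × 10^-6 M
pH = −log[H+] = −log(8.40 × 10^-6) = 5.08

pH = 5.08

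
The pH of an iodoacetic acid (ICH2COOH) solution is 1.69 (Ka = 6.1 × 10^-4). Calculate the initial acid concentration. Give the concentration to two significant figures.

[H+] = 10^(-1.69) = 2.04 × 10^-2 M = x
Ka = x²/(C₀ − x) ⇒ C₀ = x + x²/Ka
C₀ = 2.04 × 10^-2 + (2.04 × 10^-2)²/(6.1 × 10^-4) = 7.03 × 10^-1 M

C₀ = 7.0 × 10^-1 M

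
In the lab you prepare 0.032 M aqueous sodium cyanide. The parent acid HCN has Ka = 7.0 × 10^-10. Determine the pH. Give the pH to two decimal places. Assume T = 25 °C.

pH = 10.83

CN- is the conjugate base of the weak acid HCN.
Kb = Kw/Ka = 1.0×10^-14 / 7.0 × 10^-10 = 1.43 × 10^-5
From the ICE table, Kb = [OH-]²/(0.032 − [OH-]) = 1.43 × 10^-5.
Neglecting [OH-] in the denominator: [OH-] = √(1.43 × 10^-5 × 0.032) = 6.76 × 10^-4 M
pOH = 3.17, so pH = 14.00 − pOH = 10.83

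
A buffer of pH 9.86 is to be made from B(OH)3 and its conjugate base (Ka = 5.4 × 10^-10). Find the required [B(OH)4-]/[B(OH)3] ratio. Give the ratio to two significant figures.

pKa = -log(5.4 × 10^-10) = 9.268
pH = pKa + log(r) ⇒ log(r) = 9.86 − 9.268 = +0.592
r = [B(OH)4-]/[B(OH)3] = 10^(+0.592) = 3.91

ratio = 3.9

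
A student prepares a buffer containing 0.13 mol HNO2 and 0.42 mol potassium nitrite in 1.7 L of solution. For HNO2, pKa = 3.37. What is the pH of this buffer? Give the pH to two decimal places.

pH = 3.88

Using pH = pKa + log([base]/[acid]) with [base]/[acid] = 0.42/0.13:
pH = 3.37 + (+0.509) = 3.88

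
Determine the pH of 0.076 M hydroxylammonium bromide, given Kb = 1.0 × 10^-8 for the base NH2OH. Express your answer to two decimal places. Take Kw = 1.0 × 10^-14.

pH = 3.56

NH3OH+ is the conjugate acid of the weak base NH2OH.
Ka = Kw/Kb = 1.0×10^-14 / 1.0 × 10^-8 = 1.00 × 10^-6
From the ICE table, Ka = [H+]²/(0.076 − [H+]) = 1.00 × 10^-6.
Since Ka ≪ C₀, [H+] ≈ √(Ka·C₀) = 2.76 × 10^-4 M.
Check: 0.36% ionized — well under 5%, approximation valid.
pH = −log[H+] = −log(2.76 × 10^-4) = 3.56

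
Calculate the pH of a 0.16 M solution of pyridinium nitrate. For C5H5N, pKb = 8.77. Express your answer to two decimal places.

pH = 3.01

C5H5NH+ is the conjugate acid of the weak base C5H5N.
Kb = 10^(−8.77) = 1.70 × 10^-9
Ka = Kw/Kb = 1.0×10^-14 / 1.70 × 10^-9 = 5.88 × 10^-6
From the ICE table, Ka = x²/(0.16 − x) = 5.88 × 10^-6.
Assume x ≪ 0.16: x ≈ √(5.88 × 10^-6 × 0.16) = 9.70 × 10^-4 M
Check: 0.61% ionized — well under 5%, approximation valid.
pH = −log[H+] = −log(9.70 × 10^-4) = 3.01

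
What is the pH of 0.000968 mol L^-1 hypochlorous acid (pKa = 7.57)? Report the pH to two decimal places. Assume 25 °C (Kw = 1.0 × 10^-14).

HOCl ⇌ OCl- + H+
Ka = 10^(−7.57) = 2.69 × 10^-8
From the ICE table, Ka = x²/(0.000968 − x) = 2.69 × 10^-8.
Neglecting x in the denominator: x = √(2.69 × 10^-8 × 0.000968) = 5.10 × 10^-6 M
(x/C₀ = 0.53% < 5%, so the approximation holds.)
pH = −log(5.10 × 10^-6) = 5.29

pH = 5.29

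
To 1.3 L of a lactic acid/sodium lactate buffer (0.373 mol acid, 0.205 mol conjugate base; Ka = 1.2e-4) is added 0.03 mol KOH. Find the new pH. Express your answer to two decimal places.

pH = 3.76

After neutralization: n(CH3CH(OH)COOH) = 0.343 mol, n(CH3CH(OH)COO-) = 0.235 mol.
pKa = −log(1.2 × 10^-4) = 3.921
Henderson–Hasselbalch with mole ratio 0.235/0.343: pH = 3.921 + (-0.164)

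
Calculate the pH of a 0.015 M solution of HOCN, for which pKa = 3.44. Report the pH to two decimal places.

HOCN ⇌ OCN- + H+
Ka = 10^(−3.44) = 3.63 × 10^-4
From the ICE table, Ka = x²/(0.015 − x) = 3.63 × 10^-4.
Here C₀/Ka ≈ 41.3, so the small-x approximation fails. Use the quadratic:
x = [−0.000363 + √(0.000363² + 2.18e-05)]/2 = 2.16 × 10^-3 M
pH = −log(2.16 × 10^-3) = 2.67

pH = 2.67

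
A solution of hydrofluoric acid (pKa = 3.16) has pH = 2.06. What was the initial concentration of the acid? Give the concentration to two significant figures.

C₀ = 1.2 × 10^-1 M

[H+] = 10^(-2.06) = 8.71 × 10^-3 M = x
Ka = 10^(−3.16) = 6.92 × 10^-4
Ka = x²/(C₀ − x) ⇒ C₀ = x + x²/Ka
C₀ = 8.71 × 10^-3 + (8.71 × 10^-3)²/(6.92 × 10^-4) = 1.18 × 10^-1 M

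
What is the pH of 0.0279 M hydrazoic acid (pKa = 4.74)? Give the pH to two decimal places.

HN3 ⇌ N3- + H+
Ka = 10^(−4.74) = 1.82 × 10^-5
Ka = [H+]²/(0.0279 − [H+]) = 1.82 × 10^-5
Neglecting [H+] in the denominator: [H+] = √(1.82 × 10^-5 × 0.0279) = 7.13 × 10^-4 M
pH = −log[H+] = −log(7.13 × 10^-4) = 3.15

pH = 3.15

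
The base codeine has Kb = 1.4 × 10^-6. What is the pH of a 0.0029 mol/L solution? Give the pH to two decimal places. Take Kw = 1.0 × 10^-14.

C18H21NO3 + H2O ⇌ C18H22NO3+ + OH-
From the ICE table, Kb = [OH-]²/(0.0029 − [OH-]) = 1.4 × 10^-6.
Since Kb ≪ C₀, [OH-] ≈ √(Kb·C₀) = 6.37 × 10^-5 M.
([OH-]/C₀ = 2.2% < 5%, so the approximation holds.)
pOH = 4.20, so pH = 14.00 − pOH = 9.80

pH = 9.80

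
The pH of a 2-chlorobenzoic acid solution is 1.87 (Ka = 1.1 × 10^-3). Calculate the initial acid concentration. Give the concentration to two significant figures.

C₀ = 1.8 × 10^-1 M

[H+] = 10^(-1.87) = 1.35 × 10^-2 M = x
Ka = x²/(C₀ − x) ⇒ C₀ = x + x²/Ka
C₀ = 1.35 × 10^-2 + (1.35 × 10^-2)²/(1.1 × 10^-3) = 1.79 × 10^-1 M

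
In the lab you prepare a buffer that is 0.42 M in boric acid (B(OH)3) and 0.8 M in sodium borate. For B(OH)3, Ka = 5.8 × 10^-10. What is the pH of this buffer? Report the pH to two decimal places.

pH = 9.52

pKa = −log(5.8 × 10^-10) = 9.237
pH = pKa + log([A⁻]/[HA]) = 9.237 + log(0.8/0.42)
pH = 9.237 + (+0.280) = 9.52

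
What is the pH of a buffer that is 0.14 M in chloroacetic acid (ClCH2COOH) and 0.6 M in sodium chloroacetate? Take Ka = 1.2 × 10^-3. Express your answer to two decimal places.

pKa = −log(1.2 × 10^-3) = 2.921
Henderson–Hasselbalch: pH = pKa + log([ClCH2COO-]/[ClCH2COOH]) = 2.921 + log(0.6/0.14)
pH = 2.921 + (+0.632) = 3.55

pH = 3.55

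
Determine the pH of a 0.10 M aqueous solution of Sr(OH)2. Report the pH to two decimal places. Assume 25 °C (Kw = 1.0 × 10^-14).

Sr(OH)2 is a strong base (each formula unit releases 2 OH-); [OH-] = 0.2 M.
pOH = -log(0.2) = 0.70
pH = 14.00 - 0.70 = 13.30

pH = 13.30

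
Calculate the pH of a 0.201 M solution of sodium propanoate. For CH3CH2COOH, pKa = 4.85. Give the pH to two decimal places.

CH3CH2COO- is the conjugate base of the weak acid CH3CH2COOH.
Ka = 10^(−4.85) = 1.41 × 10^-5
Kb = Kw/Ka = 1.0×10^-14 / 1.41 × 10^-5 = 7.09 × 10^-10
Kb = x²/(0.201 − x) = 7.09 × 10^-10
Since Kb ≪ C₀, x ≈ √(Kb·C₀) = 1.19 × 10^-5 M.
Check: 0.0059% ionized — well under 5%, approximation valid.
pOH = 4.92, so pH = 14.00 − pOH = 9.08

pH = 9.08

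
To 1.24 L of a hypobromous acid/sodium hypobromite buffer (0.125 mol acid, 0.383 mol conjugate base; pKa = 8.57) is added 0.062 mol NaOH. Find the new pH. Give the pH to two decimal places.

After neutralization: n(HOBr) = 0.063 mol, n(OBr-) = 0.445 mol.
Henderson–Hasselbalch with mole ratio 0.445/0.063: pH = 8.57 + (+0.849)

pH = 9.42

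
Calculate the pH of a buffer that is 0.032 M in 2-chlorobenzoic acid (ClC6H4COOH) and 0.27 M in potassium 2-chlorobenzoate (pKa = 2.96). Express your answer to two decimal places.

pH = 3.89

pH = pKa + log([A⁻]/[HA]) = 2.96 + log(0.27/0.032)
pH = 2.96 + (+0.926) = 3.89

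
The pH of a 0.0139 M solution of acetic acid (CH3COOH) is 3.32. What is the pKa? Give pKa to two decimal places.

pKa = 4.77

[H+] = 10^(-3.32) = 4.79 × 10^-4 M
At equilibrium [HA] = 0.0139 − 4.79 × 10^-4 = 1.34 × 10^-2 M
Ka = [H+][A-]/[HA] = (4.79 × 10^-4)² / 1.34 × 10^-2 = 1.71 × 10^-5
pKa = -log(1.71 × 10^-5) = 4.77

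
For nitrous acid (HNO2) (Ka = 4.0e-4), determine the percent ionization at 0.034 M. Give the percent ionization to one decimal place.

10.3%

HNO2 ⇌ NO2- + H+; let x = [H+] at equilibrium.
Ka = x²/(C₀ − x); solving the quadratic gives x = 3.49 × 10^-3 M.
Fraction ionized = 3.49 × 10^-3 / 0.034 = 0.1026 → 10.3%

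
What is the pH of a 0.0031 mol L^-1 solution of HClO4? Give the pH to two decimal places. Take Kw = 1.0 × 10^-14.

pH = 2.51

HClO4 is a strong acid and dissociates completely, so [H+] = 0.0031 M.
pH = -log(0.0031) = 2.51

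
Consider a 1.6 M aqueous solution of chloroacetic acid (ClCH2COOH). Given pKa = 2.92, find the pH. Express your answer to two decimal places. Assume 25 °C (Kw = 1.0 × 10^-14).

pH = 1.36

ClCH2COOH ⇌ ClCH2COO- + H+
Ka = 10^(−2.92) = 1.20 × 10^-3
Ka = [H+]²/(1.6 − [H+]) = 1.20 × 10^-3
Since Ka ≪ C₀, [H+] ≈ √(Ka·C₀) = 4.38 × 10^-2 M.
([H+]/C₀ = 2.7% < 5%, so the approximation holds.)
pH = −log[H+] = −log(4.38 × 10^-2) = 1.36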